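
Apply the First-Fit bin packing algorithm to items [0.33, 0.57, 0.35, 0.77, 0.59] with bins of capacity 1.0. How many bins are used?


Place items sequentially using First-Fit:
  Item 0.33 -> new Bin 1
  Item 0.57 -> Bin 1 (now 0.9)
  Item 0.35 -> new Bin 2
  Item 0.77 -> new Bin 3
  Item 0.59 -> Bin 2 (now 0.94)
Total bins used = 3

3


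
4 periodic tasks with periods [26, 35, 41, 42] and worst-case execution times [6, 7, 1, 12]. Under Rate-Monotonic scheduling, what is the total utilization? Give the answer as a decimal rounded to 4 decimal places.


Compute individual utilizations (exact fractions):
  Task 1: C/T = 6/26 = 3/13 (approx. 0.2308)
  Task 2: C/T = 7/35 = 1/5 (approx. 0.2)
  Task 3: C/T = 1/41 (approx. 0.0244)
  Task 4: C/T = 12/42 = 2/7 (approx. 0.2857)
Total utilization U = 3/13 + 1/5 + 1/41 + 2/7 = 13821/18655
Rounded to 4 decimal places: U = 0.7409
RM (Liu & Layland) bound for 4 tasks = 0.756828; compare with U = 13821/18655 (approx. 0.740874)
U <= bound, so schedulable by RM sufficient condition.

0.7409


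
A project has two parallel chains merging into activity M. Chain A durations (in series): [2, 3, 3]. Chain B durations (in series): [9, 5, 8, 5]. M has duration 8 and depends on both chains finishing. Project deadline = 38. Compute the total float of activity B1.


Forward pass: ES(B1) = sum of predecessors on chain B = 0
EF = ES + duration = 0 + 9 = 9
Backward pass: LF(M) = deadline = 38; LS(M) = 38 - 8 = 30
LF(B1) = LS(M) - sum(successors on chain B) = 30 - 18 = 12
LS = LF - duration = 12 - 9 = 3
Total float = LS - ES = 3 - 0 = 3

3


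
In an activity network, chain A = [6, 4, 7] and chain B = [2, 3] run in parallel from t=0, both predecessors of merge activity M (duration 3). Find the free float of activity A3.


ES(A3) = sum of predecessors on chain A = 10
EF(A3) = ES + duration = 10 + 7 = 17
Successor of A3 is M. ES(M) = max(sum(A), sum(B)) = max(17, 5) = 17
Free float = ES(successor) - EF(current) = 17 - 17 = 0

0


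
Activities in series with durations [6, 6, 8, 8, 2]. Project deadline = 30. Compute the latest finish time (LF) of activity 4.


LF(activity 4) = deadline - sum of successor durations
Successors: activities 5 through 5 with durations [2]
Sum of successor durations = 2
LF = 30 - 2 = 28

28


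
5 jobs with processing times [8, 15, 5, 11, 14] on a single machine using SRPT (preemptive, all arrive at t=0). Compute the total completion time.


Since all jobs arrive at t=0, SRPT equals SPT ordering.
SPT order: [5, 8, 11, 14, 15]
Completion times:
  Job 1: p=5, C=5
  Job 2: p=8, C=13
  Job 3: p=11, C=24
  Job 4: p=14, C=38
  Job 5: p=15, C=53
Total completion time = 5 + 13 + 24 + 38 + 53 = 133

133


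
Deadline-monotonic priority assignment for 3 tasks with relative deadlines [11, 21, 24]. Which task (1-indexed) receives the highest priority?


Sort tasks by relative deadline (ascending):
  Task 1: deadline = 11
  Task 2: deadline = 21
  Task 3: deadline = 24
Priority order (highest first): [1, 2, 3]
Highest priority task = 1

1


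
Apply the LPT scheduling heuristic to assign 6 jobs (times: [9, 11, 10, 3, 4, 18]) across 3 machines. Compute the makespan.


Sort jobs in decreasing order (LPT): [18, 11, 10, 9, 4, 3]
Assign each job to the least loaded machine:
  Machine 1: jobs [18], load = 18
  Machine 2: jobs [11, 4, 3], load = 18
  Machine 3: jobs [10, 9], load = 19
Makespan = max load = 19

19


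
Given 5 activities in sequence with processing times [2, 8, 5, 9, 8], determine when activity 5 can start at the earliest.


Activity 5 starts after activities 1 through 4 complete.
Predecessor durations: [2, 8, 5, 9]
ES = 2 + 8 + 5 + 9 = 24

24


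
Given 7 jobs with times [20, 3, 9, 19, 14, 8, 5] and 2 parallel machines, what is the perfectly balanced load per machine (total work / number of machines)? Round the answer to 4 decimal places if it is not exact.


Total processing time = 20 + 3 + 9 + 19 + 14 + 8 + 5 = 78
Number of machines = 2
Ideal balanced load = 78 / 2 = 39.0

39.0


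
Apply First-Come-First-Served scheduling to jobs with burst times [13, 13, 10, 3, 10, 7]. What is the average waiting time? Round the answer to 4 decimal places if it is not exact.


FCFS order (as given): [13, 13, 10, 3, 10, 7]
Waiting times:
  Job 1: wait = 0
  Job 2: wait = 13
  Job 3: wait = 26
  Job 4: wait = 36
  Job 5: wait = 39
  Job 6: wait = 49
Sum of waiting times = 163
Average waiting time = 163/6 = 27.1667

27.1667


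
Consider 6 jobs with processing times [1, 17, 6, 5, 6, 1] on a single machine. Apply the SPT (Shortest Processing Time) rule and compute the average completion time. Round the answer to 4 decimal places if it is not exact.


Sort jobs by processing time (SPT order): [1, 1, 5, 6, 6, 17]
Compute completion times sequentially:
  Job 1: processing = 1, completes at 1
  Job 2: processing = 1, completes at 2
  Job 3: processing = 5, completes at 7
  Job 4: processing = 6, completes at 13
  Job 5: processing = 6, completes at 19
  Job 6: processing = 17, completes at 36
Sum of completion times = 78
Average completion time = 78/6 = 13.0

13.0


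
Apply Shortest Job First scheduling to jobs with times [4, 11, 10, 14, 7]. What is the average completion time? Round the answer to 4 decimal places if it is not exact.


SJF order (ascending): [4, 7, 10, 11, 14]
Completion times:
  Job 1: burst=4, C=4
  Job 2: burst=7, C=11
  Job 3: burst=10, C=21
  Job 4: burst=11, C=32
  Job 5: burst=14, C=46
Average completion = 114/5 = 22.8

22.8


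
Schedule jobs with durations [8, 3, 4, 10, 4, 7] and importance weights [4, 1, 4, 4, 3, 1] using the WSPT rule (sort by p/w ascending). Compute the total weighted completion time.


Compute p/w ratios and sort ascending (WSPT): [(4, 4), (4, 3), (8, 4), (10, 4), (3, 1), (7, 1)]
Compute weighted completion times:
  Job (p=4,w=4): C=4, w*C=4*4=16
  Job (p=4,w=3): C=8, w*C=3*8=24
  Job (p=8,w=4): C=16, w*C=4*16=64
  Job (p=10,w=4): C=26, w*C=4*26=104
  Job (p=3,w=1): C=29, w*C=1*29=29
  Job (p=7,w=1): C=36, w*C=1*36=36
Total weighted completion time = 273

273


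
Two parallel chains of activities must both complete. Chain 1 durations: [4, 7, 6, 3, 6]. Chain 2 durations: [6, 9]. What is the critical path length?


Path A total = 4 + 7 + 6 + 3 + 6 = 26
Path B total = 6 + 9 = 15
Critical path = longest path = max(26, 15) = 26

26


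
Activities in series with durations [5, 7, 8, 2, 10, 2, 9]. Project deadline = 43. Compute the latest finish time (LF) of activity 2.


LF(activity 2) = deadline - sum of successor durations
Successors: activities 3 through 7 with durations [8, 2, 10, 2, 9]
Sum of successor durations = 31
LF = 43 - 31 = 12

12


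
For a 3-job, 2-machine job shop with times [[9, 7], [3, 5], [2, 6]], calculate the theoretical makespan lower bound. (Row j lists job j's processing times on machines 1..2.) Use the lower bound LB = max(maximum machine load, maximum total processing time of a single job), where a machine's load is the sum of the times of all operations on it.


Machine loads:
  Machine 1: 9 + 3 + 2 = 14
  Machine 2: 7 + 5 + 6 = 18
Max machine load = 18
Job totals:
  Job 1: 16
  Job 2: 8
  Job 3: 8
Max job total = 16
Lower bound = max(18, 16) = 18

18


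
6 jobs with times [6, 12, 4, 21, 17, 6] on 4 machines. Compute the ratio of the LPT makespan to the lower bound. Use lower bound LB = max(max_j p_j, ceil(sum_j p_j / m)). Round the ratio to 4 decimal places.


LPT order: [21, 17, 12, 6, 6, 4]
Machine loads after assignment: [21, 17, 16, 12]
LPT makespan = 21
Lower bound = max(max_job, ceil(total/4)) = max(21, 17) = 21
Ratio = 21 / 21 = 1.0

1.0


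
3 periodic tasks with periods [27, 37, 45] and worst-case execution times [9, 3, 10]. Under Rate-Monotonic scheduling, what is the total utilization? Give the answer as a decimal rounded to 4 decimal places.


Compute individual utilizations (exact fractions):
  Task 1: C/T = 9/27 = 1/3 (approx. 0.3333)
  Task 2: C/T = 3/37 (approx. 0.0811)
  Task 3: C/T = 10/45 = 2/9 (approx. 0.2222)
Total utilization U = 1/3 + 3/37 + 2/9 = 212/333
Rounded to 4 decimal places: U = 0.6366
RM (Liu & Layland) bound for 3 tasks = 0.779763; compare with U = 212/333 (approx. 0.636637)
U <= bound, so schedulable by RM sufficient condition.

0.6366


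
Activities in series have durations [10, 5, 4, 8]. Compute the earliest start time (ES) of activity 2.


Activity 2 starts after activities 1 through 1 complete.
Predecessor durations: [10]
ES = 10 = 10

10


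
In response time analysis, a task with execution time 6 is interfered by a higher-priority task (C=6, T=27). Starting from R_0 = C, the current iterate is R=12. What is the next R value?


R_next = C + ceil(R_prev / T_hp) * C_hp
ceil(12 / 27) = ceil(0.4444) = 1
Interference = 1 * 6 = 6
R_next = 6 + 6 = 12
R_next = R_prev, so the iteration has converged (response time = 12).

12


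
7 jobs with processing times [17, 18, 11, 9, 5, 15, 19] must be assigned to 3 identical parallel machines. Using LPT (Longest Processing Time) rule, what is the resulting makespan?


Sort jobs in decreasing order (LPT): [19, 18, 17, 15, 11, 9, 5]
Assign each job to the least loaded machine:
  Machine 1: jobs [19, 9, 5], load = 33
  Machine 2: jobs [18, 11], load = 29
  Machine 3: jobs [17, 15], load = 32
Makespan = max load = 33

33


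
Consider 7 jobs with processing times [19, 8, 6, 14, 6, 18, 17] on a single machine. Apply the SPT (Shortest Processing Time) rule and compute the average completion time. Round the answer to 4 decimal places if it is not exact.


Sort jobs by processing time (SPT order): [6, 6, 8, 14, 17, 18, 19]
Compute completion times sequentially:
  Job 1: processing = 6, completes at 6
  Job 2: processing = 6, completes at 12
  Job 3: processing = 8, completes at 20
  Job 4: processing = 14, completes at 34
  Job 5: processing = 17, completes at 51
  Job 6: processing = 18, completes at 69
  Job 7: processing = 19, completes at 88
Sum of completion times = 280
Average completion time = 280/7 = 40.0

40.0


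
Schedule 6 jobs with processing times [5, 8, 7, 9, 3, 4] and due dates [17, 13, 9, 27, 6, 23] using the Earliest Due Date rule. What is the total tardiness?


Sort by due date (EDD order): [(3, 6), (7, 9), (8, 13), (5, 17), (4, 23), (9, 27)]
Compute completion times and tardiness:
  Job 1: p=3, d=6, C=3, tardiness=max(0,3-6)=0
  Job 2: p=7, d=9, C=10, tardiness=max(0,10-9)=1
  Job 3: p=8, d=13, C=18, tardiness=max(0,18-13)=5
  Job 4: p=5, d=17, C=23, tardiness=max(0,23-17)=6
  Job 5: p=4, d=23, C=27, tardiness=max(0,27-23)=4
  Job 6: p=9, d=27, C=36, tardiness=max(0,36-27)=9
Total tardiness = 25

25


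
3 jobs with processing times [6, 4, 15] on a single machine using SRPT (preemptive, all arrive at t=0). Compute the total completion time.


Since all jobs arrive at t=0, SRPT equals SPT ordering.
SPT order: [4, 6, 15]
Completion times:
  Job 1: p=4, C=4
  Job 2: p=6, C=10
  Job 3: p=15, C=25
Total completion time = 4 + 10 + 25 = 39

39


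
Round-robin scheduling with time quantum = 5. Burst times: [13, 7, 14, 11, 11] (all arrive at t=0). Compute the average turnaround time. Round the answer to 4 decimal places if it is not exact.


Time quantum = 5
Execution trace:
  J1 runs 5 units, time = 5
  J2 runs 5 units, time = 10
  J3 runs 5 units, time = 15
  J4 runs 5 units, time = 20
  J5 runs 5 units, time = 25
  J1 runs 5 units, time = 30
  J2 runs 2 units, time = 32
  J3 runs 5 units, time = 37
  J4 runs 5 units, time = 42
  J5 runs 5 units, time = 47
  J1 runs 3 units, time = 50
  J3 runs 4 units, time = 54
  J4 runs 1 units, time = 55
  J5 runs 1 units, time = 56
Finish times: [50, 32, 54, 55, 56]
Average turnaround = 247/5 = 49.4

49.4


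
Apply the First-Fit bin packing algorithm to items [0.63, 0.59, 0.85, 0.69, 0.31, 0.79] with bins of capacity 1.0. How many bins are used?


Place items sequentially using First-Fit:
  Item 0.63 -> new Bin 1
  Item 0.59 -> new Bin 2
  Item 0.85 -> new Bin 3
  Item 0.69 -> new Bin 4
  Item 0.31 -> Bin 1 (now 0.94)
  Item 0.79 -> new Bin 5
Total bins used = 5

5


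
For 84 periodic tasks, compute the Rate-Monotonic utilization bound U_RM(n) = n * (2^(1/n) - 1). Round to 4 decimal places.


Compute 2^(1/84) = 1.0082858917
Subtract 1: 1.0082858917 - 1 = 0.0082858917
Multiply by n: 84 * 0.0082858917 = 0.6960149028
Round to 4 dp: 0.6960

0.6960


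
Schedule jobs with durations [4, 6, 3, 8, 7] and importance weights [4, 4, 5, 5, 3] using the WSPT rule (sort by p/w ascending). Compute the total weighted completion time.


Compute p/w ratios and sort ascending (WSPT): [(3, 5), (4, 4), (6, 4), (8, 5), (7, 3)]
Compute weighted completion times:
  Job (p=3,w=5): C=3, w*C=5*3=15
  Job (p=4,w=4): C=7, w*C=4*7=28
  Job (p=6,w=4): C=13, w*C=4*13=52
  Job (p=8,w=5): C=21, w*C=5*21=105
  Job (p=7,w=3): C=28, w*C=3*28=84
Total weighted completion time = 284

284


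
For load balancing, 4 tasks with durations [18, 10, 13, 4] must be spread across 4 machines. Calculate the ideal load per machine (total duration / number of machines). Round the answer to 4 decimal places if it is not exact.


Total processing time = 18 + 10 + 13 + 4 = 45
Number of machines = 4
Ideal balanced load = 45 / 4 = 11.25

11.25


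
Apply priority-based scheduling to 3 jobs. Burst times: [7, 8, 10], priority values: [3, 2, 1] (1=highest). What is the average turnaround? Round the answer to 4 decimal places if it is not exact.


Sort by priority (ascending = highest first):
Order: [(1, 10), (2, 8), (3, 7)]
Completion times:
  Priority 1, burst=10, C=10
  Priority 2, burst=8, C=18
  Priority 3, burst=7, C=25
Average turnaround = 53/3 = 17.6667

17.6667


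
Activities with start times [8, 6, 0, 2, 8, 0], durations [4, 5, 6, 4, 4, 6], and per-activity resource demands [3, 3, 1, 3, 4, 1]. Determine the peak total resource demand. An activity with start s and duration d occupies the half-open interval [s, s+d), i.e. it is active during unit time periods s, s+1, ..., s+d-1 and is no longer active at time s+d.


Each activity i is active on [start_i, start_i + duration_i).
Compute total resource usage per time slot:
  t=0: active resources = [1, 1], total = 2
  t=1: active resources = [1, 1], total = 2
  t=2: active resources = [1, 3, 1], total = 5
  t=3: active resources = [1, 3, 1], total = 5
  t=4: active resources = [1, 3, 1], total = 5
  t=5: active resources = [1, 3, 1], total = 5
  t=6: active resources = [3], total = 3
  t=7: active resources = [3], total = 3
  t=8: active resources = [3, 3, 4], total = 10
  t=9: active resources = [3, 3, 4], total = 10
  t=10: active resources = [3, 3, 4], total = 10
  t=11: active resources = [3, 4], total = 7
Peak resource demand = 10

10


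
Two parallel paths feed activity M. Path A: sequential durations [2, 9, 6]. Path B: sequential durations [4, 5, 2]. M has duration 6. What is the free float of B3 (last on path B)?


ES(B3) = sum of predecessors on chain B = 9
EF(B3) = ES + duration = 9 + 2 = 11
Successor of B3 is M. ES(M) = max(sum(A), sum(B)) = max(17, 11) = 17
Free float = ES(successor) - EF(current) = 17 - 11 = 6

6


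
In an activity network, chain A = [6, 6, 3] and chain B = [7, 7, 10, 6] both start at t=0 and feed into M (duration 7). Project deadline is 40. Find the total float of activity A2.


Forward pass: ES(A2) = sum of predecessors on chain A = 6
EF = ES + duration = 6 + 6 = 12
Backward pass: LF(M) = deadline = 40; LS(M) = 40 - 7 = 33
LF(A2) = LS(M) - sum(successors on chain A) = 33 - 3 = 30
LS = LF - duration = 30 - 6 = 24
Total float = LS - ES = 24 - 6 = 18

18


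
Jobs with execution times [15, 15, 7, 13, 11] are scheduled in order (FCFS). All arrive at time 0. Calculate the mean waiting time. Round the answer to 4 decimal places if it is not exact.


FCFS order (as given): [15, 15, 7, 13, 11]
Waiting times:
  Job 1: wait = 0
  Job 2: wait = 15
  Job 3: wait = 30
  Job 4: wait = 37
  Job 5: wait = 50
Sum of waiting times = 132
Average waiting time = 132/5 = 26.4

26.4


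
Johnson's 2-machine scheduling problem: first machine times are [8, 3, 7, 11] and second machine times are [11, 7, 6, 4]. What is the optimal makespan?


Apply Johnson's rule:
  Group 1 (a <= b): [(2, 3, 7), (1, 8, 11)]
  Group 2 (a > b): [(3, 7, 6), (4, 11, 4)]
Optimal job order: [2, 1, 3, 4]
Schedule:
  Job 2: M1 done at 3, M2 done at 10
  Job 1: M1 done at 11, M2 done at 22
  Job 3: M1 done at 18, M2 done at 28
  Job 4: M1 done at 29, M2 done at 33
Makespan = 33

33


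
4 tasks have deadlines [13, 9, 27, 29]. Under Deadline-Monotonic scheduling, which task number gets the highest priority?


Sort tasks by relative deadline (ascending):
  Task 2: deadline = 9
  Task 1: deadline = 13
  Task 3: deadline = 27
  Task 4: deadline = 29
Priority order (highest first): [2, 1, 3, 4]
Highest priority task = 2

2


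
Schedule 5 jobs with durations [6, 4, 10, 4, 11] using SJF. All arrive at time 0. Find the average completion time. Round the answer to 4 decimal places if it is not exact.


SJF order (ascending): [4, 4, 6, 10, 11]
Completion times:
  Job 1: burst=4, C=4
  Job 2: burst=4, C=8
  Job 3: burst=6, C=14
  Job 4: burst=10, C=24
  Job 5: burst=11, C=35
Average completion = 85/5 = 17.0

17.0


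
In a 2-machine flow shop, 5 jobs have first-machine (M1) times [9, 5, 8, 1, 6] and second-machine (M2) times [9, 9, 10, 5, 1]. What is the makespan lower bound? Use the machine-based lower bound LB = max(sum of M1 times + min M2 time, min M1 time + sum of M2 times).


LB1 = sum(M1 times) + min(M2 times) = 29 + 1 = 30
LB2 = min(M1 times) + sum(M2 times) = 1 + 34 = 35
Lower bound = max(LB1, LB2) = max(30, 35) = 35

35


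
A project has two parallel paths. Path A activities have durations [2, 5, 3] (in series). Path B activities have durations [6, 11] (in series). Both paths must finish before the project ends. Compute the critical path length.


Path A total = 2 + 5 + 3 = 10
Path B total = 6 + 11 = 17
Critical path = longest path = max(10, 17) = 17

17


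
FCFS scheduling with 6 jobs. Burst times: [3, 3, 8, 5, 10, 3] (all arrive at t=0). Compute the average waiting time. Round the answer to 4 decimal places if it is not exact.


FCFS order (as given): [3, 3, 8, 5, 10, 3]
Waiting times:
  Job 1: wait = 0
  Job 2: wait = 3
  Job 3: wait = 6
  Job 4: wait = 14
  Job 5: wait = 19
  Job 6: wait = 29
Sum of waiting times = 71
Average waiting time = 71/6 = 11.8333

11.8333


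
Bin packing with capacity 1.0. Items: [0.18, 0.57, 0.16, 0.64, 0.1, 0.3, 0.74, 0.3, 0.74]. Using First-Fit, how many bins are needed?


Place items sequentially using First-Fit:
  Item 0.18 -> new Bin 1
  Item 0.57 -> Bin 1 (now 0.75)
  Item 0.16 -> Bin 1 (now 0.91)
  Item 0.64 -> new Bin 2
  Item 0.1 -> Bin 2 (now 0.74)
  Item 0.3 -> new Bin 3
  Item 0.74 -> new Bin 4
  Item 0.3 -> Bin 3 (now 0.6)
  Item 0.74 -> new Bin 5
Total bins used = 5

5


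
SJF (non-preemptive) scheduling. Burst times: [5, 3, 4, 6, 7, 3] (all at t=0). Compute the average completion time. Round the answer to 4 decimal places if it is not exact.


SJF order (ascending): [3, 3, 4, 5, 6, 7]
Completion times:
  Job 1: burst=3, C=3
  Job 2: burst=3, C=6
  Job 3: burst=4, C=10
  Job 4: burst=5, C=15
  Job 5: burst=6, C=21
  Job 6: burst=7, C=28
Average completion = 83/6 = 13.8333

13.8333


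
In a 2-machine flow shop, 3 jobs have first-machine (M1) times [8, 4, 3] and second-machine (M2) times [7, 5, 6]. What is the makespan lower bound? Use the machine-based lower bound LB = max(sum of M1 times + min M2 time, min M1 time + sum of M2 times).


LB1 = sum(M1 times) + min(M2 times) = 15 + 5 = 20
LB2 = min(M1 times) + sum(M2 times) = 3 + 18 = 21
Lower bound = max(LB1, LB2) = max(20, 21) = 21

21


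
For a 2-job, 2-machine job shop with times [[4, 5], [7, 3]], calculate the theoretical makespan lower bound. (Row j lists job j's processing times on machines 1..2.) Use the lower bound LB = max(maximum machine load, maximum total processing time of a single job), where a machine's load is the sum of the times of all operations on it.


Machine loads:
  Machine 1: 4 + 7 = 11
  Machine 2: 5 + 3 = 8
Max machine load = 11
Job totals:
  Job 1: 9
  Job 2: 10
Max job total = 10
Lower bound = max(11, 10) = 11

11


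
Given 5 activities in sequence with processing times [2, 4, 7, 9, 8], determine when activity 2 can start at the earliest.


Activity 2 starts after activities 1 through 1 complete.
Predecessor durations: [2]
ES = 2 = 2

2


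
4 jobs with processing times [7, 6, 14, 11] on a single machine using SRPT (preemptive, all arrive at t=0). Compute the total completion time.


Since all jobs arrive at t=0, SRPT equals SPT ordering.
SPT order: [6, 7, 11, 14]
Completion times:
  Job 1: p=6, C=6
  Job 2: p=7, C=13
  Job 3: p=11, C=24
  Job 4: p=14, C=38
Total completion time = 6 + 13 + 24 + 38 = 81

81


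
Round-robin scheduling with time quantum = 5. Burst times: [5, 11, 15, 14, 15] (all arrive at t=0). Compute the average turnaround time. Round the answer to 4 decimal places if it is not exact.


Time quantum = 5
Execution trace:
  J1 runs 5 units, time = 5
  J2 runs 5 units, time = 10
  J3 runs 5 units, time = 15
  J4 runs 5 units, time = 20
  J5 runs 5 units, time = 25
  J2 runs 5 units, time = 30
  J3 runs 5 units, time = 35
  J4 runs 5 units, time = 40
  J5 runs 5 units, time = 45
  J2 runs 1 units, time = 46
  J3 runs 5 units, time = 51
  J4 runs 4 units, time = 55
  J5 runs 5 units, time = 60
Finish times: [5, 46, 51, 55, 60]
Average turnaround = 217/5 = 43.4

43.4


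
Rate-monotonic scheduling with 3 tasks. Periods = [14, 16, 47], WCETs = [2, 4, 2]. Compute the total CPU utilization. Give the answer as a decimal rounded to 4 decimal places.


Compute individual utilizations (exact fractions):
  Task 1: C/T = 2/14 = 1/7 (approx. 0.1429)
  Task 2: C/T = 4/16 = 1/4 (approx. 0.25)
  Task 3: C/T = 2/47 (approx. 0.0426)
Total utilization U = 1/7 + 1/4 + 2/47 = 573/1316
Rounded to 4 decimal places: U = 0.4354
RM (Liu & Layland) bound for 3 tasks = 0.779763; compare with U = 573/1316 (approx. 0.435410)
U <= bound, so schedulable by RM sufficient condition.

0.4354


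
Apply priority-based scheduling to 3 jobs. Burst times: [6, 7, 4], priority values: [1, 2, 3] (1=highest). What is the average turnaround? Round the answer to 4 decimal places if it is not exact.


Sort by priority (ascending = highest first):
Order: [(1, 6), (2, 7), (3, 4)]
Completion times:
  Priority 1, burst=6, C=6
  Priority 2, burst=7, C=13
  Priority 3, burst=4, C=17
Average turnaround = 36/3 = 12.0

12.0


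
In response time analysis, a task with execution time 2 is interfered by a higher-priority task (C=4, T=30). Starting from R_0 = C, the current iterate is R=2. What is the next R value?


R_next = C + ceil(R_prev / T_hp) * C_hp
ceil(2 / 30) = ceil(0.0667) = 1
Interference = 1 * 4 = 4
R_next = 2 + 4 = 6

6


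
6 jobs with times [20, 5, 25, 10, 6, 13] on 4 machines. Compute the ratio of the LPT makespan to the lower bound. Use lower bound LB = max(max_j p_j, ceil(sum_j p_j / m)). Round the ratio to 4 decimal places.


LPT order: [25, 20, 13, 10, 6, 5]
Machine loads after assignment: [25, 20, 18, 16]
LPT makespan = 25
Lower bound = max(max_job, ceil(total/4)) = max(25, 20) = 25
Ratio = 25 / 25 = 1.0

1.0


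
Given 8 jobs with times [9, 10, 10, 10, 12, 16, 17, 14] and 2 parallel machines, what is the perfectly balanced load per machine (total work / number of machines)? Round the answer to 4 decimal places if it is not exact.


Total processing time = 9 + 10 + 10 + 10 + 12 + 16 + 17 + 14 = 98
Number of machines = 2
Ideal balanced load = 98 / 2 = 49.0

49.0


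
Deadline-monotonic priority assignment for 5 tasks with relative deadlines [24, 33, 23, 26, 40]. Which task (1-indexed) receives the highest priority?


Sort tasks by relative deadline (ascending):
  Task 3: deadline = 23
  Task 1: deadline = 24
  Task 4: deadline = 26
  Task 2: deadline = 33
  Task 5: deadline = 40
Priority order (highest first): [3, 1, 4, 2, 5]
Highest priority task = 3

3


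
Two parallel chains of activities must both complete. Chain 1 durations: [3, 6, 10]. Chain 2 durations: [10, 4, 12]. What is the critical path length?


Path A total = 3 + 6 + 10 = 19
Path B total = 10 + 4 + 12 = 26
Critical path = longest path = max(19, 26) = 26

26


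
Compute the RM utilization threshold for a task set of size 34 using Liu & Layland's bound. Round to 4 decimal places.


Compute 2^(1/34) = 1.0205959096
Subtract 1: 1.0205959096 - 1 = 0.0205959096
Multiply by n: 34 * 0.0205959096 = 0.7002609264
Round to 4 dp: 0.7003

0.7003


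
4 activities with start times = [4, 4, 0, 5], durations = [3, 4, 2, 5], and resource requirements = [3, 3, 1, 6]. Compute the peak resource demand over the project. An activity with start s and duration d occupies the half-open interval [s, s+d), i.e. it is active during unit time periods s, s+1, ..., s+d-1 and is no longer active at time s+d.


Each activity i is active on [start_i, start_i + duration_i).
Compute total resource usage per time slot:
  t=0: active resources = [1], total = 1
  t=1: active resources = [1], total = 1
  t=2: active resources = [], total = 0
  t=3: active resources = [], total = 0
  t=4: active resources = [3, 3], total = 6
  t=5: active resources = [3, 3, 6], total = 12
  t=6: active resources = [3, 3, 6], total = 12
  t=7: active resources = [3, 6], total = 9
  t=8: active resources = [6], total = 6
  t=9: active resources = [6], total = 6
Peak resource demand = 12

12


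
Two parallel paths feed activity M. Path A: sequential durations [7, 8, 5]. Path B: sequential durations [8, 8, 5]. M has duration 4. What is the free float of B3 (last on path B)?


ES(B3) = sum of predecessors on chain B = 16
EF(B3) = ES + duration = 16 + 5 = 21
Successor of B3 is M. ES(M) = max(sum(A), sum(B)) = max(20, 21) = 21
Free float = ES(successor) - EF(current) = 21 - 21 = 0

0


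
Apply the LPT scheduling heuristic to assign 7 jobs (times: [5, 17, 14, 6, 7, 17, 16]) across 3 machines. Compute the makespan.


Sort jobs in decreasing order (LPT): [17, 17, 16, 14, 7, 6, 5]
Assign each job to the least loaded machine:
  Machine 1: jobs [17, 7], load = 24
  Machine 2: jobs [17, 6, 5], load = 28
  Machine 3: jobs [16, 14], load = 30
Makespan = max load = 30

30


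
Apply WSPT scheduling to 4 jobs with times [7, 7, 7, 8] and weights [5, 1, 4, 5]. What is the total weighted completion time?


Compute p/w ratios and sort ascending (WSPT): [(7, 5), (8, 5), (7, 4), (7, 1)]
Compute weighted completion times:
  Job (p=7,w=5): C=7, w*C=5*7=35
  Job (p=8,w=5): C=15, w*C=5*15=75
  Job (p=7,w=4): C=22, w*C=4*22=88
  Job (p=7,w=1): C=29, w*C=1*29=29
Total weighted completion time = 227

227


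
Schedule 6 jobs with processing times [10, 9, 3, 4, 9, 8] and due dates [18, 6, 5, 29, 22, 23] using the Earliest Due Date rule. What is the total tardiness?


Sort by due date (EDD order): [(3, 5), (9, 6), (10, 18), (9, 22), (8, 23), (4, 29)]
Compute completion times and tardiness:
  Job 1: p=3, d=5, C=3, tardiness=max(0,3-5)=0
  Job 2: p=9, d=6, C=12, tardiness=max(0,12-6)=6
  Job 3: p=10, d=18, C=22, tardiness=max(0,22-18)=4
  Job 4: p=9, d=22, C=31, tardiness=max(0,31-22)=9
  Job 5: p=8, d=23, C=39, tardiness=max(0,39-23)=16
  Job 6: p=4, d=29, C=43, tardiness=max(0,43-29)=14
Total tardiness = 49

49


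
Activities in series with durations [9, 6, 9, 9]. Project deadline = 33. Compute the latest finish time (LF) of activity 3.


LF(activity 3) = deadline - sum of successor durations
Successors: activities 4 through 4 with durations [9]
Sum of successor durations = 9
LF = 33 - 9 = 24

24


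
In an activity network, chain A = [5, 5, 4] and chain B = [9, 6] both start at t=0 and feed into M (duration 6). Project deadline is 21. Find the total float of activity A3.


Forward pass: ES(A3) = sum of predecessors on chain A = 10
EF = ES + duration = 10 + 4 = 14
Backward pass: LF(M) = deadline = 21; LS(M) = 21 - 6 = 15
LF(A3) = LS(M) - sum(successors on chain A) = 15 - 0 = 15
LS = LF - duration = 15 - 4 = 11
Total float = LS - ES = 11 - 10 = 1

1


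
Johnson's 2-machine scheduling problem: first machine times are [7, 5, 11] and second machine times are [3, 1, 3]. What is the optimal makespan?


Apply Johnson's rule:
  Group 1 (a <= b): []
  Group 2 (a > b): [(1, 7, 3), (3, 11, 3), (2, 5, 1)]
Optimal job order: [1, 3, 2]
Schedule:
  Job 1: M1 done at 7, M2 done at 10
  Job 3: M1 done at 18, M2 done at 21
  Job 2: M1 done at 23, M2 done at 24
Makespan = 24

24


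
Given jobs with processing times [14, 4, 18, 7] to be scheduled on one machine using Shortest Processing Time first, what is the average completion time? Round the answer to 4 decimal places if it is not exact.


Sort jobs by processing time (SPT order): [4, 7, 14, 18]
Compute completion times sequentially:
  Job 1: processing = 4, completes at 4
  Job 2: processing = 7, completes at 11
  Job 3: processing = 14, completes at 25
  Job 4: processing = 18, completes at 43
Sum of completion times = 83
Average completion time = 83/4 = 20.75

20.75


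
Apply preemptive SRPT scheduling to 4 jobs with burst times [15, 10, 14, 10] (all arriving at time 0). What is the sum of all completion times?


Since all jobs arrive at t=0, SRPT equals SPT ordering.
SPT order: [10, 10, 14, 15]
Completion times:
  Job 1: p=10, C=10
  Job 2: p=10, C=20
  Job 3: p=14, C=34
  Job 4: p=15, C=49
Total completion time = 10 + 20 + 34 + 49 = 113

113


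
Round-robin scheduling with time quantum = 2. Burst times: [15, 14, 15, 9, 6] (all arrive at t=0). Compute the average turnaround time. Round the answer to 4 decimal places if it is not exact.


Time quantum = 2
Execution trace:
  J1 runs 2 units, time = 2
  J2 runs 2 units, time = 4
  J3 runs 2 units, time = 6
  J4 runs 2 units, time = 8
  J5 runs 2 units, time = 10
  J1 runs 2 units, time = 12
  J2 runs 2 units, time = 14
  J3 runs 2 units, time = 16
  J4 runs 2 units, time = 18
  J5 runs 2 units, time = 20
  J1 runs 2 units, time = 22
  J2 runs 2 units, time = 24
  J3 runs 2 units, time = 26
  J4 runs 2 units, time = 28
  J5 runs 2 units, time = 30
  J1 runs 2 units, time = 32
  J2 runs 2 units, time = 34
  J3 runs 2 units, time = 36
  J4 runs 2 units, time = 38
  J1 runs 2 units, time = 40
  J2 runs 2 units, time = 42
  J3 runs 2 units, time = 44
  J4 runs 1 units, time = 45
  J1 runs 2 units, time = 47
  J2 runs 2 units, time = 49
  J3 runs 2 units, time = 51
  J1 runs 2 units, time = 53
  J2 runs 2 units, time = 55
  J3 runs 2 units, time = 57
  J1 runs 1 units, time = 58
  J3 runs 1 units, time = 59
Finish times: [58, 55, 59, 45, 30]
Average turnaround = 247/5 = 49.4

49.4


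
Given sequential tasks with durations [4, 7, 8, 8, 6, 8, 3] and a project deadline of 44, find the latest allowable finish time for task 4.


LF(activity 4) = deadline - sum of successor durations
Successors: activities 5 through 7 with durations [6, 8, 3]
Sum of successor durations = 17
LF = 44 - 17 = 27

27


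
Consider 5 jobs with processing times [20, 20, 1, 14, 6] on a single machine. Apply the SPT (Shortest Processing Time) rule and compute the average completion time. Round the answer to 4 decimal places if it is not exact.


Sort jobs by processing time (SPT order): [1, 6, 14, 20, 20]
Compute completion times sequentially:
  Job 1: processing = 1, completes at 1
  Job 2: processing = 6, completes at 7
  Job 3: processing = 14, completes at 21
  Job 4: processing = 20, completes at 41
  Job 5: processing = 20, completes at 61
Sum of completion times = 131
Average completion time = 131/5 = 26.2

26.2


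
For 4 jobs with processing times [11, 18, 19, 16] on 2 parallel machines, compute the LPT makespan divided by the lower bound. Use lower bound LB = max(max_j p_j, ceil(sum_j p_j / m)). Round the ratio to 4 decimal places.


LPT order: [19, 18, 16, 11]
Machine loads after assignment: [30, 34]
LPT makespan = 34
Lower bound = max(max_job, ceil(total/2)) = max(19, 32) = 32
Ratio = 34 / 32 = 1.0625

1.0625


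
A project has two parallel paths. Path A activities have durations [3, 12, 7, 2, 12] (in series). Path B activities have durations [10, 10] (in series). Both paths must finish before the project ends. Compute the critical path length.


Path A total = 3 + 12 + 7 + 2 + 12 = 36
Path B total = 10 + 10 = 20
Critical path = longest path = max(36, 20) = 36

36


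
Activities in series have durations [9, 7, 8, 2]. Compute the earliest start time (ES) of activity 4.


Activity 4 starts after activities 1 through 3 complete.
Predecessor durations: [9, 7, 8]
ES = 9 + 7 + 8 = 24

24


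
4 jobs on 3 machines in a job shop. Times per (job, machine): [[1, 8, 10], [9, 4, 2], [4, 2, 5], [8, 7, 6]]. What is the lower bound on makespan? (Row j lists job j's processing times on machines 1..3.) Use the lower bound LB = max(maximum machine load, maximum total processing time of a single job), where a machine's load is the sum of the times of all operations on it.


Machine loads:
  Machine 1: 1 + 9 + 4 + 8 = 22
  Machine 2: 8 + 4 + 2 + 7 = 21
  Machine 3: 10 + 2 + 5 + 6 = 23
Max machine load = 23
Job totals:
  Job 1: 19
  Job 2: 15
  Job 3: 11
  Job 4: 21
Max job total = 21
Lower bound = max(23, 21) = 23

23


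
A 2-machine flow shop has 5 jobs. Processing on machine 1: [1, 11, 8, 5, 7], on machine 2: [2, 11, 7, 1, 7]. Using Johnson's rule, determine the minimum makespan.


Apply Johnson's rule:
  Group 1 (a <= b): [(1, 1, 2), (5, 7, 7), (2, 11, 11)]
  Group 2 (a > b): [(3, 8, 7), (4, 5, 1)]
Optimal job order: [1, 5, 2, 3, 4]
Schedule:
  Job 1: M1 done at 1, M2 done at 3
  Job 5: M1 done at 8, M2 done at 15
  Job 2: M1 done at 19, M2 done at 30
  Job 3: M1 done at 27, M2 done at 37
  Job 4: M1 done at 32, M2 done at 38
Makespan = 38

38


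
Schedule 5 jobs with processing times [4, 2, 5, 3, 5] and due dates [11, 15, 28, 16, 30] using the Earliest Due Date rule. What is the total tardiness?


Sort by due date (EDD order): [(4, 11), (2, 15), (3, 16), (5, 28), (5, 30)]
Compute completion times and tardiness:
  Job 1: p=4, d=11, C=4, tardiness=max(0,4-11)=0
  Job 2: p=2, d=15, C=6, tardiness=max(0,6-15)=0
  Job 3: p=3, d=16, C=9, tardiness=max(0,9-16)=0
  Job 4: p=5, d=28, C=14, tardiness=max(0,14-28)=0
  Job 5: p=5, d=30, C=19, tardiness=max(0,19-30)=0
Total tardiness = 0

0


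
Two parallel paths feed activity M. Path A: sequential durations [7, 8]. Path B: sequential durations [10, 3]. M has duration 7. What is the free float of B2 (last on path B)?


ES(B2) = sum of predecessors on chain B = 10
EF(B2) = ES + duration = 10 + 3 = 13
Successor of B2 is M. ES(M) = max(sum(A), sum(B)) = max(15, 13) = 15
Free float = ES(successor) - EF(current) = 15 - 13 = 2

2


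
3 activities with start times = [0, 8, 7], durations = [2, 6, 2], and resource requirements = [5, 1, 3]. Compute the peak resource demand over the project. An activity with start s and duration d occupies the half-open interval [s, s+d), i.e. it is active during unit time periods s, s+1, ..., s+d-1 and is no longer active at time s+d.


Each activity i is active on [start_i, start_i + duration_i).
Compute total resource usage per time slot:
  t=0: active resources = [5], total = 5
  t=1: active resources = [5], total = 5
  t=2: active resources = [], total = 0
  t=3: active resources = [], total = 0
  t=4: active resources = [], total = 0
  t=5: active resources = [], total = 0
  t=6: active resources = [], total = 0
  t=7: active resources = [3], total = 3
  t=8: active resources = [1, 3], total = 4
  t=9: active resources = [1], total = 1
  t=10: active resources = [1], total = 1
  t=11: active resources = [1], total = 1
  t=12: active resources = [1], total = 1
  t=13: active resources = [1], total = 1
Peak resource demand = 5

5


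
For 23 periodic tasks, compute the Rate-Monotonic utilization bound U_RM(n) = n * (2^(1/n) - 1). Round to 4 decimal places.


Compute 2^(1/23) = 1.0305955448
Subtract 1: 1.0305955448 - 1 = 0.0305955448
Multiply by n: 23 * 0.0305955448 = 0.7036975304
Round to 4 dp: 0.7037

0.7037


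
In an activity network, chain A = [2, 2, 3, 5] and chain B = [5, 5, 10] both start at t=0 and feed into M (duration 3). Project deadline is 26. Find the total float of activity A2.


Forward pass: ES(A2) = sum of predecessors on chain A = 2
EF = ES + duration = 2 + 2 = 4
Backward pass: LF(M) = deadline = 26; LS(M) = 26 - 3 = 23
LF(A2) = LS(M) - sum(successors on chain A) = 23 - 8 = 15
LS = LF - duration = 15 - 2 = 13
Total float = LS - ES = 13 - 2 = 11

11


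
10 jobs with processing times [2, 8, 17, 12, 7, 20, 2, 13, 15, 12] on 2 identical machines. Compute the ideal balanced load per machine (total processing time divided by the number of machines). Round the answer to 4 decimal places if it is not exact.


Total processing time = 2 + 8 + 17 + 12 + 7 + 20 + 2 + 13 + 15 + 12 = 108
Number of machines = 2
Ideal balanced load = 108 / 2 = 54.0

54.0


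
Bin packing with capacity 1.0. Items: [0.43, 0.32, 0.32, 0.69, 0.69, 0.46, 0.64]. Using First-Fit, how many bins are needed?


Place items sequentially using First-Fit:
  Item 0.43 -> new Bin 1
  Item 0.32 -> Bin 1 (now 0.75)
  Item 0.32 -> new Bin 2
  Item 0.69 -> new Bin 3
  Item 0.69 -> new Bin 4
  Item 0.46 -> Bin 2 (now 0.78)
  Item 0.64 -> new Bin 5
Total bins used = 5

5


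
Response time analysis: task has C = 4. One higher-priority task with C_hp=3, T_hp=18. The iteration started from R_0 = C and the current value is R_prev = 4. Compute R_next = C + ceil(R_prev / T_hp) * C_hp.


R_next = C + ceil(R_prev / T_hp) * C_hp
ceil(4 / 18) = ceil(0.2222) = 1
Interference = 1 * 3 = 3
R_next = 4 + 3 = 7

7


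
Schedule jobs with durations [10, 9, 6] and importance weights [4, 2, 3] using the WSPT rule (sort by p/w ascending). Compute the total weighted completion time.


Compute p/w ratios and sort ascending (WSPT): [(6, 3), (10, 4), (9, 2)]
Compute weighted completion times:
  Job (p=6,w=3): C=6, w*C=3*6=18
  Job (p=10,w=4): C=16, w*C=4*16=64
  Job (p=9,w=2): C=25, w*C=2*25=50
Total weighted completion time = 132

132


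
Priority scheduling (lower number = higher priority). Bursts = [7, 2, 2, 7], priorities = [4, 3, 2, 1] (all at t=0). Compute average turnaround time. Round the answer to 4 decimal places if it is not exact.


Sort by priority (ascending = highest first):
Order: [(1, 7), (2, 2), (3, 2), (4, 7)]
Completion times:
  Priority 1, burst=7, C=7
  Priority 2, burst=2, C=9
  Priority 3, burst=2, C=11
  Priority 4, burst=7, C=18
Average turnaround = 45/4 = 11.25

11.25


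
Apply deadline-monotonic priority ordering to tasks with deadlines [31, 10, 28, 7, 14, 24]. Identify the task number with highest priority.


Sort tasks by relative deadline (ascending):
  Task 4: deadline = 7
  Task 2: deadline = 10
  Task 5: deadline = 14
  Task 6: deadline = 24
  Task 3: deadline = 28
  Task 1: deadline = 31
Priority order (highest first): [4, 2, 5, 6, 3, 1]
Highest priority task = 4

4


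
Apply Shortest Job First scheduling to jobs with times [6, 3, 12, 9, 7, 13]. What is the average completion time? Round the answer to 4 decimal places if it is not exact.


SJF order (ascending): [3, 6, 7, 9, 12, 13]
Completion times:
  Job 1: burst=3, C=3
  Job 2: burst=6, C=9
  Job 3: burst=7, C=16
  Job 4: burst=9, C=25
  Job 5: burst=12, C=37
  Job 6: burst=13, C=50
Average completion = 140/6 = 23.3333

23.3333


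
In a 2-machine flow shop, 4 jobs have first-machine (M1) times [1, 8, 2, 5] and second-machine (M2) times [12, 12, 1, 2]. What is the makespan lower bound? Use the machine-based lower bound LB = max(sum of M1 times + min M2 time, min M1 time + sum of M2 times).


LB1 = sum(M1 times) + min(M2 times) = 16 + 1 = 17
LB2 = min(M1 times) + sum(M2 times) = 1 + 27 = 28
Lower bound = max(LB1, LB2) = max(17, 28) = 28

28


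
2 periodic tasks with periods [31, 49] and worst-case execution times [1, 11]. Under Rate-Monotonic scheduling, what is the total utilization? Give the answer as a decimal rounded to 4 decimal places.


Compute individual utilizations (exact fractions):
  Task 1: C/T = 1/31 (approx. 0.0323)
  Task 2: C/T = 11/49 (approx. 0.2245)
Total utilization U = 1/31 + 11/49 = 390/1519
Rounded to 4 decimal places: U = 0.2567
RM (Liu & Layland) bound for 2 tasks = 0.828427; compare with U = 390/1519 (approx. 0.256748)
U <= bound, so schedulable by RM sufficient condition.

0.2567
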